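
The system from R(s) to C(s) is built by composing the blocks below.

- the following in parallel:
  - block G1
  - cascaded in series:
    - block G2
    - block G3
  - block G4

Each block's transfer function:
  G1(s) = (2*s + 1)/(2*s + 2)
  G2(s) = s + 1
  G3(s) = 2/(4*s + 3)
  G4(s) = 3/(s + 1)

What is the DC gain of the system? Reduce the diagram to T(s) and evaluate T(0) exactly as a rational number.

The answer is 25/6.

Reasoning:
Step 1: combine G2, G3 in series; result (2*s + 2)/(4*s + 3)
Step 2: reduce the parallel group G1, (G2*G3), G4; result (12*s^2 + 42*s + 25)/(8*s^2 + 14*s + 6)
That last expression is T(s); at s = 0 only the constant terms survive, so T(0) = 25/6.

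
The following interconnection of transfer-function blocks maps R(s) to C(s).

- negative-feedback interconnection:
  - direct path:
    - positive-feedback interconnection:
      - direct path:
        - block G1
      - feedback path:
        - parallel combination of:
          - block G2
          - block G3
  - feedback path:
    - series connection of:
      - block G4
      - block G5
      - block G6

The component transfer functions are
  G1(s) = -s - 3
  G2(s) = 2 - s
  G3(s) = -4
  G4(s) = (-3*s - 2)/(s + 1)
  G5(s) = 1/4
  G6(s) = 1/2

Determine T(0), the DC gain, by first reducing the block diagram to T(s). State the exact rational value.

The answer is 12/17.

Reasoning:
(1) sum the parallel branches G2, G3 gives -s - 2
(2) reduce the feedback loop with forward G1 and return (G2+G3) gives (s + 3)/(s^2 + 5*s + 5)
(3) combine G4, G5, G6 in series gives (-3*s - 2)/(8*s + 8)
(4) close the feedback loop around [G1/(1-G1*(G2+G3))], (G4*G5*G6) gives (8*s^2 + 32*s + 24)/(8*s^3 + 45*s^2 + 69*s + 34)
Evaluating the step-4 result (the overall T(s)) at s = 0 gives T(0) = 24/34 = 12/17.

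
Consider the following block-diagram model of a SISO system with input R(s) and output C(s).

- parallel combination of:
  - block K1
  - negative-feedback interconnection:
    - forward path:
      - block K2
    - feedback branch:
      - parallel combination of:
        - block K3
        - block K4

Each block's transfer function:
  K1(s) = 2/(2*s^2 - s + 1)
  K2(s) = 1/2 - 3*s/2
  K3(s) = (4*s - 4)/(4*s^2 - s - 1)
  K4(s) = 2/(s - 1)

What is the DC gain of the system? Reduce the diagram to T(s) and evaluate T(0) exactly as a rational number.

First reduce the diagram to T(s).

1. sum the parallel branches K3, K4: (12*s^2 - 10*s + 2)/(4*s^3 - 5*s^2 + 1)
2. feedback reduction of K2, (K3+K4): (12*s^4 - 19*s^3 + 5*s^2 + 3*s - 1)/(28*s^3 - 32*s^2 + 16*s - 4)
3. add K1, [K2/(1+K2*(K3+K4))] (parallel): (24*s^6 - 50*s^5 + 41*s^4 + 38*s^3 - 64*s^2 + 36*s - 9)/(56*s^5 - 92*s^4 + 92*s^3 - 56*s^2 + 20*s - 4)
The step-3 result is T(s). Setting s = 0: T(0) = -9/(-4) = 9/4.

Answer: 9/4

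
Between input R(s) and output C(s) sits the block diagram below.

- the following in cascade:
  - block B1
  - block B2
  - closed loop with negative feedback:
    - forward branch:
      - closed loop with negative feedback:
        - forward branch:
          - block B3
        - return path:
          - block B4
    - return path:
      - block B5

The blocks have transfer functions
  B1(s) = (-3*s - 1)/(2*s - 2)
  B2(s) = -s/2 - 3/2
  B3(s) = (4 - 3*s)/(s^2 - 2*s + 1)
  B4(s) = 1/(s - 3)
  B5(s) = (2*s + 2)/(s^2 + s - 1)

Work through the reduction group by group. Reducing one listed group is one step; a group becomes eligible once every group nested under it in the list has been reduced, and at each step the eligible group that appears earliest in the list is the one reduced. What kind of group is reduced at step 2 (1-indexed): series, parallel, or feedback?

1. reduce the feedback loop with forward B3 and return B4
2. close the feedback loop around [B3/(1+B3*B4)], B5
3. multiply B1, B2, [[B3/(1+B3*B4)]/(1+[B3/(1+B3*B4)]*B5)] (series)
The group at step 2 is a feedback group.

Therefore the answer is feedback.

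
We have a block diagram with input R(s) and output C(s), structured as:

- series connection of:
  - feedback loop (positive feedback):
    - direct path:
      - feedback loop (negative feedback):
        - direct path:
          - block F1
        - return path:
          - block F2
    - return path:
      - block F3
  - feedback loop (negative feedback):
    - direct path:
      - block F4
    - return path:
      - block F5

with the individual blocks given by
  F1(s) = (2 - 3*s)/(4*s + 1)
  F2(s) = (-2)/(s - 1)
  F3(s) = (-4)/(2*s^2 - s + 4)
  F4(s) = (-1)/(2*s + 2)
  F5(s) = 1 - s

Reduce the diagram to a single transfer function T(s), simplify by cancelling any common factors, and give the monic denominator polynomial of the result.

Reducing step by step:

Step 1. close the feedback loop around F1, F2 -> (-3*s^2 + 5*s - 2)/(4*s^2 + 3*s - 5)
Step 2. feedback reduction of [F1/(1+F1*F2)], F3 -> (-6*s^4 + 13*s^3 - 21*s^2 + 22*s - 8)/(8*s^4 + 2*s^3 - 9*s^2 + 37*s - 28)
Step 3. collapse the loop (F4 forward, F5 return) -> (-1)/(3*s + 1)
Step 4. series reduction of [[F1/(1+F1*F2)]/(1-[F1/(1+F1*F2)]*F3)], [F4/(1+F4*F5)] -> (6*s^4 - 13*s^3 + 21*s^2 - 22*s + 8)/(24*s^5 + 14*s^4 - 25*s^3 + 102*s^2 - 47*s - 28)
That last expression is T(s), already simplified. Scaling its denominator by 1/24 (the reciprocal of the leading coefficient) yields the monic denominator.

Answer: s^5 + 7*s^4/12 - 25*s^3/24 + 17*s^2/4 - 47*s/24 - 7/6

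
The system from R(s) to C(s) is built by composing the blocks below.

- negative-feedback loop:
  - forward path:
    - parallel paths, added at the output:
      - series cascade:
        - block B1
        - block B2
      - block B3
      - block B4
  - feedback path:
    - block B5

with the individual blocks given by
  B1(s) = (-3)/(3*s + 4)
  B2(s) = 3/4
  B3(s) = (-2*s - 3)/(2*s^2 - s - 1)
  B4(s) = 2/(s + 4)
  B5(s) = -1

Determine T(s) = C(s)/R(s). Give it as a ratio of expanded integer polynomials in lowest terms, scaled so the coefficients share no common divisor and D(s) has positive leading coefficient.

The answer is (6*s^3 - 187*s^2 - 331*s - 188)/(24*s^4 + 110*s^3 + 239*s^2 + 203*s + 124).

Reasoning:
[1] cascade B1, B2: (-9)/(12*s + 16)
[2] sum the parallel branches (B1*B2), B3, B4: (6*s^3 - 187*s^2 - 331*s - 188)/(24*s^4 + 116*s^3 + 52*s^2 - 128*s - 64)
[3] apply the feedback formula to ((B1*B2)+B3+B4), B5, giving the overall T(s)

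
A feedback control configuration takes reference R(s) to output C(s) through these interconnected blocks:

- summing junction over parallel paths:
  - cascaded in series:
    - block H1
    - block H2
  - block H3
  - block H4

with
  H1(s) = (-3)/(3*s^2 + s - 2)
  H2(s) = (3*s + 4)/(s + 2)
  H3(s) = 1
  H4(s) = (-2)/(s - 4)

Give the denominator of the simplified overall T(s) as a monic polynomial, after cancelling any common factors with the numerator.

1. reduce the series chain H1, H2 gives (-9*s - 12)/(3*s^3 + 7*s^2 - 4)
2. combine (H1*H2), H3, H4 in parallel gives (3*s^4 - 11*s^3 - 51*s^2 + 20*s + 72)/(3*s^4 - 5*s^3 - 28*s^2 - 4*s + 16)
The result of step 2 is T(s) in lowest terms. Its denominator has leading coefficient 3; dividing the denominator through by 3 makes it monic.

Therefore the answer is s^4 - 5*s^3/3 - 28*s^2/3 - 4*s/3 + 16/3.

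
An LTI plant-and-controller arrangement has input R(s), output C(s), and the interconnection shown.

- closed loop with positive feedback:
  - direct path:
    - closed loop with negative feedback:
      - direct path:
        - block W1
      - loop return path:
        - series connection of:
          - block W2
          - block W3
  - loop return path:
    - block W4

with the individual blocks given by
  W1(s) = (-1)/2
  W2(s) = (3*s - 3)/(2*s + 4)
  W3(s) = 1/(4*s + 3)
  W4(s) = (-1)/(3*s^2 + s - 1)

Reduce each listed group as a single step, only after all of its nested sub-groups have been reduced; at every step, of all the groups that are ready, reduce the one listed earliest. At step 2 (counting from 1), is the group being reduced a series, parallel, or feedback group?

Reducing step by step:

1. reduce the series chain W2, W3
2. apply the feedback formula to W1, (W2*W3)
3. reduce the feedback loop with forward [W1/(1+W1*(W2*W3))] and return W4
Step 2: feedback.

Answer: feedback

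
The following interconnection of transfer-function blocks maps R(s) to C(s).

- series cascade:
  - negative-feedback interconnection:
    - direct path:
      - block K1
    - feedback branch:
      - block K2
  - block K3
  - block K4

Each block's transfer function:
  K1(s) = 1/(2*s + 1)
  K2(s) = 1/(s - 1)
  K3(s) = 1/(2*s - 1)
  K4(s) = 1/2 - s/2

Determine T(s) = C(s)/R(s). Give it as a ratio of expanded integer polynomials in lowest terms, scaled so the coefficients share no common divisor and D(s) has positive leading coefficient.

Reducing step by step:

1. feedback reduction of K1, K2: (s - 1)/(2*s^2 - s)
2. cascade [K1/(1+K1*K2)], K3, K4, which is the overall transfer function T(s) = C(s)/R(s) in lowest terms

Answer: (-s^2 + 2*s - 1)/(8*s^3 - 8*s^2 + 2*s)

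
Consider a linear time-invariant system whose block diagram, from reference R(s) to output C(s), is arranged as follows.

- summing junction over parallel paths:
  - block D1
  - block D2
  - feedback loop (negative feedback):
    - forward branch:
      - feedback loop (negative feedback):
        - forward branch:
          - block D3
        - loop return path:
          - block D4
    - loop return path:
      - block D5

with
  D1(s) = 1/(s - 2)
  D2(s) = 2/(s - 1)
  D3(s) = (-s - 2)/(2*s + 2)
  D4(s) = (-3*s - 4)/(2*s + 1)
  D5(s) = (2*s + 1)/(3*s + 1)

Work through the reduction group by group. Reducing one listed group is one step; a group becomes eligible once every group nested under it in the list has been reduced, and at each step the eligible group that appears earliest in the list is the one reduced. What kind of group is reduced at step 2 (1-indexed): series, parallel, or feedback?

Answer: feedback

Working:
Step 1: apply the feedback formula to D3, D4
Step 2: apply the feedback formula to [D3/(1+D3*D4)], D5
Step 3: reduce the parallel group D1, D2, [[D3/(1+D3*D4)]/(1+[D3/(1+D3*D4)]*D5)]
At step 2 the group reduced is feedback.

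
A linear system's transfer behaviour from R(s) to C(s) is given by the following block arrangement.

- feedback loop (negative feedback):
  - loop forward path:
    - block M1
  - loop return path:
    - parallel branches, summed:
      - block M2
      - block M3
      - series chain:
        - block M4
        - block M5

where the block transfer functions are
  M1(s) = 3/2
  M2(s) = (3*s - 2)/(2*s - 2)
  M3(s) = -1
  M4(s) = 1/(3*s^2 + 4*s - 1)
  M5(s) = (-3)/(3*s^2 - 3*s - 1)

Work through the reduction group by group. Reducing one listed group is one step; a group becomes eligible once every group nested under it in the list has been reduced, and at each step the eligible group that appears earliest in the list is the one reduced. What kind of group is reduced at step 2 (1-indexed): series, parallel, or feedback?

Step 1 - reduce the series chain M4, M5
Step 2 - add M2, M3, (M4*M5) (parallel)
Step 3 - feedback reduction of M1, (M2+M3+(M4*M5))
At step 2 the group reduced is parallel.

Hence the answer: parallel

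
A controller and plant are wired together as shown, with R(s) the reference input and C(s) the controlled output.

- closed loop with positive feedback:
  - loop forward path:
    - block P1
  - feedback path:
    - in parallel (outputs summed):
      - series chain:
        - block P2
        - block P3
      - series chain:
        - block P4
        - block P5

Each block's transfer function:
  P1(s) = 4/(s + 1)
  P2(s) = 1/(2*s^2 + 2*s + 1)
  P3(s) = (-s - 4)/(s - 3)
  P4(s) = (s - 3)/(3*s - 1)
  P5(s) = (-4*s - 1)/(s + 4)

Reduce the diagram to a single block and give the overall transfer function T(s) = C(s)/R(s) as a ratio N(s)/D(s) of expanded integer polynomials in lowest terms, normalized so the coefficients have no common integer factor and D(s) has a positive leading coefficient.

Step 1 - cascade P2, P3 -> (-s - 4)/(2*s^3 - 4*s^2 - 5*s - 3)
Step 2 - combine P4, P5 in series -> (-4*s^2 + 11*s + 3)/(3*s^2 + 11*s - 4)
Step 3 - parallel reduction of (P2*P3), (P4*P5) -> (-8*s^5 + 38*s^4 - 21*s^3 - 78*s^2 - 88*s + 7)/(6*s^5 + 10*s^4 - 67*s^3 - 48*s^2 - 13*s + 12)
Step 4 - collapse the loop (P1 forward, ((P2*P3)+(P4*P5)) return), giving the overall T(s)

Hence the answer: (24*s^5 + 40*s^4 - 268*s^3 - 192*s^2 - 52*s + 48)/(6*s^6 + 48*s^5 - 209*s^4 - 31*s^3 + 251*s^2 + 351*s - 16)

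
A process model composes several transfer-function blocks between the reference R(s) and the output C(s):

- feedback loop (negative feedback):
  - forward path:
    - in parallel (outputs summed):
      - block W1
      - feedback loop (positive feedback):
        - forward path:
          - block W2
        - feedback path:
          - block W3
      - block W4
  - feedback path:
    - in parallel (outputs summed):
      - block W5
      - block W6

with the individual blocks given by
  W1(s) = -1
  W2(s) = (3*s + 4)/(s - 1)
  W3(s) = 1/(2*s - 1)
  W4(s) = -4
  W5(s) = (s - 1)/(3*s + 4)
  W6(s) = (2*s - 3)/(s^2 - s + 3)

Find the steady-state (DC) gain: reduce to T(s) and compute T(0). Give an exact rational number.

First reduce the diagram to T(s).

1. feedback reduction of W2, W3 gives (6*s^2 + 5*s - 4)/(2*s^2 - 6*s - 3)
2. reduce the parallel group W1, [W2/(1-W2*W3)], W4 gives (-4*s^2 + 35*s + 11)/(2*s^2 - 6*s - 3)
3. sum the parallel branches W5, W6 gives (s^3 + 4*s^2 + 3*s - 15)/(3*s^3 + s^2 + 5*s + 12)
4. feedback reduction of (W1+[W2/(1-W2*W3)]+W4), (W5+W6) gives (-12*s^5 + 101*s^4 + 48*s^3 + 138*s^2 + 475*s + 132)/(2*s^5 + 3*s^4 + 134*s^3 + 200*s^2 - 579*s - 201)
Step 4 gives the overall T(s). Then T(0) = 132/(-201) = -44/67.

Answer: -44/67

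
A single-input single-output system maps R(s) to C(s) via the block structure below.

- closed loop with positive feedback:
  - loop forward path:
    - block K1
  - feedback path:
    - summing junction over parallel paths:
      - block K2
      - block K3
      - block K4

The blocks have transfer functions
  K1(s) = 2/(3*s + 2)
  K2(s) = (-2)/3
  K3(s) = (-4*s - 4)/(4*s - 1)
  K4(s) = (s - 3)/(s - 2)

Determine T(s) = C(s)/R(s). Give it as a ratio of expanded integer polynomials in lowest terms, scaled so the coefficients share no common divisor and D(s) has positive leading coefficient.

(1) parallel reduction of K2, K3, K4; result (-8*s^2 - 9*s + 29)/(12*s^2 - 27*s + 6)
(2) close the feedback loop around K1, (K2+K3+K4), which is the overall transfer function T(s) = C(s)/R(s) in lowest terms

Final answer: (24*s^2 - 54*s + 12)/(36*s^3 - 41*s^2 - 18*s - 46)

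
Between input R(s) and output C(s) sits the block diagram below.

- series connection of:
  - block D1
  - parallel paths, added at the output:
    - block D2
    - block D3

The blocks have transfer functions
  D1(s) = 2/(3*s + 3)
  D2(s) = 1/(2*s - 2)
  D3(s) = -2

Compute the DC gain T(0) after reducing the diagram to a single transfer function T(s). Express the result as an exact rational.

Step 1: combine D2, D3 in parallel; result (5 - 4*s)/(2*s - 2)
Step 2: combine D1, (D2+D3) in series; result (5 - 4*s)/(3*s^2 - 3)
The step-2 result is T(s). Setting s = 0: T(0) = 5/(-3) = -5/3.

Therefore the answer is -5/3.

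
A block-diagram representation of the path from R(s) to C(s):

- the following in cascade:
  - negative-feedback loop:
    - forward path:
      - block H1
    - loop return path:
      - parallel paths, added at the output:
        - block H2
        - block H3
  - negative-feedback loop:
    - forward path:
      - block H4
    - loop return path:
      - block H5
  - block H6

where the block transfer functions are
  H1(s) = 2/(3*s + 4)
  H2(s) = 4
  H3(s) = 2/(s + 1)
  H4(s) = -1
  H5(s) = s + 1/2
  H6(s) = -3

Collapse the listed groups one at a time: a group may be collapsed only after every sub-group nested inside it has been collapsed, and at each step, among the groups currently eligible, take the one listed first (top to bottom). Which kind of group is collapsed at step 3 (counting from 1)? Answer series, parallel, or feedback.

The answer is feedback.

Reasoning:
(1) parallel reduction of H2, H3
(2) reduce the feedback loop with forward H1 and return (H2+H3)
(3) collapse the loop (H4 forward, H5 return)
(4) multiply [H1/(1+H1*(H2+H3))], [H4/(1+H4*H5)], H6 (series)
At step 3 the group reduced is feedback.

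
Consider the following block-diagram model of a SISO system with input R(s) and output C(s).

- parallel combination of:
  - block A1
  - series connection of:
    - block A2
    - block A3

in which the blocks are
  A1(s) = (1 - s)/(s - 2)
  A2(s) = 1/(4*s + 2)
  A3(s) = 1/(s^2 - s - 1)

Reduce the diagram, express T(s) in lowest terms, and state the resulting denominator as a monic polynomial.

1. cascade A2, A3 gives 1/(4*s^3 - 2*s^2 - 6*s - 2)
2. reduce the parallel group A1, (A2*A3) gives (-4*s^4 + 6*s^3 + 4*s^2 - 3*s - 4)/(4*s^4 - 10*s^3 - 2*s^2 + 10*s + 4)
The result of step 2 is T(s) in lowest terms. Its denominator has leading coefficient 4; dividing the denominator through by 4 makes it monic.

Final answer: s^4 - 5*s^3/2 - s^2/2 + 5*s/2 + 1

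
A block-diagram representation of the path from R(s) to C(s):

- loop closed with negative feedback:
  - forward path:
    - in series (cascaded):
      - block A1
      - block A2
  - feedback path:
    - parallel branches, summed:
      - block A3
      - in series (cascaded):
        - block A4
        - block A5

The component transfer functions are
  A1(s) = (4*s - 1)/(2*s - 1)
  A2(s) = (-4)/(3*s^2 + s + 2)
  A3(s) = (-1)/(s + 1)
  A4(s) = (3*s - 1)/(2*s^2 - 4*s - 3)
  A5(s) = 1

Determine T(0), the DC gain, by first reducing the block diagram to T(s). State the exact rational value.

1. multiply A1, A2 (series): (4 - 16*s)/(6*s^3 - s^2 + 3*s - 2)
2. series reduction of A4, A5: (3*s - 1)/(2*s^2 - 4*s - 3)
3. parallel reduction of A3, (A4*A5): (s^2 + 6*s + 2)/(2*s^3 - 2*s^2 - 7*s - 3)
4. collapse the loop ((A1*A2) forward, (A3+(A4*A5)) return): (-32*s^4 + 40*s^3 + 104*s^2 + 20*s - 12)/(12*s^6 - 14*s^5 - 34*s^4 - 37*s^3 - 106*s^2 - 3*s + 14)
Step 4 gives the overall T(s). Then T(0) = -12/14 = -6/7.

Hence the answer: -6/7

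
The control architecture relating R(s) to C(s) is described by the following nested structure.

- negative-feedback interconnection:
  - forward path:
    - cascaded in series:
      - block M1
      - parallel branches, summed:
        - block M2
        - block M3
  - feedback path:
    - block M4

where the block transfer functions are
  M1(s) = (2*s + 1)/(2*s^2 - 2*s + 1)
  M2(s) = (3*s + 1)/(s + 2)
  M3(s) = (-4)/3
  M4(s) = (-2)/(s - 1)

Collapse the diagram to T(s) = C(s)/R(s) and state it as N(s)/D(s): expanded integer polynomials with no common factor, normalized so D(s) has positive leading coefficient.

Step 1: combine M2, M3 in parallel = (5*s - 5)/(3*s + 6)
Step 2: series reduction of M1, (M2+M3) = (10*s^2 - 5*s - 5)/(6*s^3 + 6*s^2 - 9*s + 6)
Step 3: reduce the feedback loop with forward (M1*(M2+M3)) and return M4; the result is T(s) itself (integer coefficients, no common factor, positive leading denominator coefficient)

Hence the answer: (10*s^2 - 5*s - 5)/(6*s^3 + 6*s^2 - 29*s - 4)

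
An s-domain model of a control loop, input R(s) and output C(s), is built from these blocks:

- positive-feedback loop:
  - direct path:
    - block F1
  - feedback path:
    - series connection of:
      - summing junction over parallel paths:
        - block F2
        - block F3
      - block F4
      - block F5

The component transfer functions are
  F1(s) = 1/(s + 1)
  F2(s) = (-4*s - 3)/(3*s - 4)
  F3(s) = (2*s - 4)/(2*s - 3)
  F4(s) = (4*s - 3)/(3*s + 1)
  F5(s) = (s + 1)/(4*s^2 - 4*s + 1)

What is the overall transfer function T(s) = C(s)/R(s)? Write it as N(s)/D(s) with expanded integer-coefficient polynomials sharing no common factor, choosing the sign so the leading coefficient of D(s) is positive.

First reduce the diagram to T(s).

Step 1 - add F2, F3 (parallel); result (-2*s^2 - 14*s + 25)/(6*s^2 - 17*s + 12)
Step 2 - reduce the series chain (F2+F3), F4, F5; result (-8*s^4 - 58*s^3 + 92*s^2 + 67*s - 75)/(72*s^5 - 252*s^4 + 274*s^3 - 73*s^2 - 29*s + 12)
Step 3 - close the feedback loop around F1, ((F2+F3)*F4*F5); the result is T(s) itself (integer coefficients, no common factor, positive leading denominator coefficient)

Answer: (72*s^5 - 252*s^4 + 274*s^3 - 73*s^2 - 29*s + 12)/(72*s^6 - 180*s^5 + 30*s^4 + 259*s^3 - 194*s^2 - 84*s + 87)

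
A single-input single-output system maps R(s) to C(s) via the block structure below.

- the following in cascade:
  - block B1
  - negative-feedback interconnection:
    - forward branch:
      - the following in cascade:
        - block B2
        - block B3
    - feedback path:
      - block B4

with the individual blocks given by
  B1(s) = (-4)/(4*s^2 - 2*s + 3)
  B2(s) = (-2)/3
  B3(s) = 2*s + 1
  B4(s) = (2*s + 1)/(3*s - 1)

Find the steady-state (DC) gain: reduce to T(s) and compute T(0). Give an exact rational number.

Reducing step by step:

1. combine B2, B3 in series -> -4*s/3 - 2/3
2. collapse the loop ((B2*B3) forward, B4 return) -> (12*s^2 + 2*s - 2)/(8*s^2 - s + 5)
3. series reduction of B1, [(B2*B3)/(1+(B2*B3)*B4)] -> (-48*s^2 - 8*s + 8)/(32*s^4 - 20*s^3 + 46*s^2 - 13*s + 15)
That last expression is T(s); at s = 0 only the constant terms survive, so T(0) = 8/15.

Answer: 8/15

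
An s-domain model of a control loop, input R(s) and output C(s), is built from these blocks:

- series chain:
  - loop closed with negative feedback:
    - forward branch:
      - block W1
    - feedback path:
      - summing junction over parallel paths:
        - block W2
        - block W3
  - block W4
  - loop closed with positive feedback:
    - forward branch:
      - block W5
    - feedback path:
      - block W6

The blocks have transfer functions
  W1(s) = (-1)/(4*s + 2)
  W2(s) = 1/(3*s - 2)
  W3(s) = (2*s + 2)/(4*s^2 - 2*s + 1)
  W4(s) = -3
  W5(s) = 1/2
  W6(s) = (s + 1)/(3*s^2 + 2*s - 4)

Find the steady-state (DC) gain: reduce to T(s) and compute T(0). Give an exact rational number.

Step 1: reduce the parallel group W2, W3, giving (10*s^2 - 3)/(12*s^3 - 14*s^2 + 7*s - 2)
Step 2: close the feedback loop around W1, (W2+W3), giving (-12*s^3 + 14*s^2 - 7*s + 2)/(48*s^4 - 32*s^3 - 10*s^2 + 6*s - 1)
Step 3: reduce the feedback loop with forward W5 and return W6, giving (3*s^2 + 2*s - 4)/(6*s^2 + 3*s - 9)
Step 4: reduce the series chain [W1/(1+W1*(W2+W3))], W4, [W5/(1-W5*W6)], giving (36*s^5 - 18*s^4 - 55*s^3 + 64*s^2 - 32*s + 8)/(96*s^6 - 16*s^5 - 196*s^4 + 98*s^3 + 34*s^2 - 19*s + 3)
The step-4 result is T(s). Setting s = 0: T(0) = 8/3.

Therefore the answer is 8/3.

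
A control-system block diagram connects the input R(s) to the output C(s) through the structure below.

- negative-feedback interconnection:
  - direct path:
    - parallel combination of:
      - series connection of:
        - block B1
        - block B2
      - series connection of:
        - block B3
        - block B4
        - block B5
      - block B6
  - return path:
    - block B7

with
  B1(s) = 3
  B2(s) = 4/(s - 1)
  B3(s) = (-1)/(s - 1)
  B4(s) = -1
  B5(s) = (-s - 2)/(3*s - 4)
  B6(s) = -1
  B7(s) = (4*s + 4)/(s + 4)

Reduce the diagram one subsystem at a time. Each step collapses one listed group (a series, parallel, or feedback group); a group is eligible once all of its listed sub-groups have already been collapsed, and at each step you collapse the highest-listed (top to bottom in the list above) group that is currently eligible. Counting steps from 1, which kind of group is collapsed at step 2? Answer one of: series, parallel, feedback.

Reducing step by step:

(1) combine B1, B2 in series
(2) cascade B3, B4, B5
(3) reduce the parallel group (B1*B2), (B3*B4*B5), B6
(4) apply the feedback formula to ((B1*B2)+(B3*B4*B5)+B6), B7
So the answer for step 2 is series.

Answer: series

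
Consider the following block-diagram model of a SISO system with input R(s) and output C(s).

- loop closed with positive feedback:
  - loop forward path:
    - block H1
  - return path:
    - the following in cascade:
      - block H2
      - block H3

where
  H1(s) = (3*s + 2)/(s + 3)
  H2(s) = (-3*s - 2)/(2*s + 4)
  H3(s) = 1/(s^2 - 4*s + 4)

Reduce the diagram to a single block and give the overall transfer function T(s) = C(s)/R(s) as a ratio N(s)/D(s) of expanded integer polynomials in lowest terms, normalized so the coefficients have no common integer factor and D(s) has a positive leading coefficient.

The answer is (6*s^4 - 8*s^3 - 32*s^2 + 32*s + 32)/(2*s^4 + 2*s^3 - 11*s^2 + 4*s + 52).

Reasoning:
(1) multiply H2, H3 (series) -> (-3*s - 2)/(2*s^3 - 4*s^2 - 8*s + 16)
(2) apply the feedback formula to H1, (H2*H3) - this is the overall T(s), already in the required normalized form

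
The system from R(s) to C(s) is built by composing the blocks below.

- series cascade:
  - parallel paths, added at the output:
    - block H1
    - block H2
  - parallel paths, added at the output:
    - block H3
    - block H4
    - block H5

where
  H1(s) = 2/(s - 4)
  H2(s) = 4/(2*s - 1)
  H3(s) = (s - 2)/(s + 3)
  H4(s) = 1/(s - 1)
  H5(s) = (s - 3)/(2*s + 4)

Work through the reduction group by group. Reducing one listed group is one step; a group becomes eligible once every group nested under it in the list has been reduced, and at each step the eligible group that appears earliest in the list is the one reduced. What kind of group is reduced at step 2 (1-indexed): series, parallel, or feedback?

Answer: parallel

Working:
(1) add H1, H2 (parallel)
(2) combine H3, H4, H5 in parallel
(3) reduce the series chain (H1+H2), (H3+H4+H5)
So the answer for step 2 is parallel.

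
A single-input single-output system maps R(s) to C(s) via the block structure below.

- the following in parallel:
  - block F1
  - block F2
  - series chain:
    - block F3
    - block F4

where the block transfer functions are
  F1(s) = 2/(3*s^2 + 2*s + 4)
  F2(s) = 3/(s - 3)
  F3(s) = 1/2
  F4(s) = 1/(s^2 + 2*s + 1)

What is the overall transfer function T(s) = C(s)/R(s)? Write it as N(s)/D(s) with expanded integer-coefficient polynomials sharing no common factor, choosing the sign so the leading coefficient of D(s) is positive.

First reduce the diagram to T(s).

Step 1 - multiply F3, F4 (series) -> 1/(2*s^2 + 4*s + 2)
Step 2 - sum the parallel branches F1, F2, (F3*F4), which is the overall transfer function T(s) = C(s)/R(s) in lowest terms

Answer: (18*s^4 + 55*s^3 + 55*s^2 + 38*s)/(6*s^5 - 2*s^4 - 26*s^3 - 46*s^2 - 52*s - 24)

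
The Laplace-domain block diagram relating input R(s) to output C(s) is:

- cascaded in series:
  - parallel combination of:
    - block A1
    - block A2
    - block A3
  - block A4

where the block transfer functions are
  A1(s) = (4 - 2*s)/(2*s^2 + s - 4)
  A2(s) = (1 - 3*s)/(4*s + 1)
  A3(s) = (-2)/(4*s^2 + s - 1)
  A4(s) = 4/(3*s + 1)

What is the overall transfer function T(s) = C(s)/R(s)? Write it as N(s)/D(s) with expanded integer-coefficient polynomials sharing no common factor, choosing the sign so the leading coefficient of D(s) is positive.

The answer is (-96*s^5 - 168*s^4 + 356*s^3 + 96*s^2 + 12*s + 32)/(96*s^6 + 128*s^5 - 154*s^4 - 173*s^3 - 4*s^2 + 23*s + 4).

Reasoning:
1. reduce the parallel group A1, A2, A3, giving (-24*s^5 - 42*s^4 + 89*s^3 + 24*s^2 + 3*s + 8)/(32*s^5 + 32*s^4 - 62*s^3 - 37*s^2 + 11*s + 4)
2. series reduction of (A1+A2+A3), A4, giving the overall T(s)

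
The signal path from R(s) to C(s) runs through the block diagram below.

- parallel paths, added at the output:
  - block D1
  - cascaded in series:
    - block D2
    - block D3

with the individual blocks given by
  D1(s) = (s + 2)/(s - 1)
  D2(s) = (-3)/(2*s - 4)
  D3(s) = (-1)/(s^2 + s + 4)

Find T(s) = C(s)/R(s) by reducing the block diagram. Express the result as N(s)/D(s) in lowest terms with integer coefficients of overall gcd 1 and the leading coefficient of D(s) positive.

First reduce the diagram to T(s).

(1) reduce the series chain D2, D3; result 3/(2*s^3 - 2*s^2 + 4*s - 16)
(2) parallel reduction of D1, (D2*D3); the result is T(s) itself (integer coefficients, no common factor, positive leading denominator coefficient)

Answer: (2*s^4 + 2*s^3 - 5*s - 35)/(2*s^4 - 4*s^3 + 6*s^2 - 20*s + 16)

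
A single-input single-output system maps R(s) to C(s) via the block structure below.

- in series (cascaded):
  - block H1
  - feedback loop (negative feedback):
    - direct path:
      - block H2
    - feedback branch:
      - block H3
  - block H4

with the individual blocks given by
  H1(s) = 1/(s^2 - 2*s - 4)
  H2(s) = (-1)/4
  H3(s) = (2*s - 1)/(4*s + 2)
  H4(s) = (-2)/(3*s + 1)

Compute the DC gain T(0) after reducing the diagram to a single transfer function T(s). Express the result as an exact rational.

The answer is -1/9.

Reasoning:
Step 1: apply the feedback formula to H2, H3 gives (-4*s - 2)/(14*s + 9)
Step 2: combine H1, [H2/(1+H2*H3)], H4 in series gives (8*s + 4)/(42*s^4 - 43*s^3 - 241*s^2 - 182*s - 36)
That last expression is T(s); at s = 0 only the constant terms survive, so T(0) = 4/(-36) = -1/9.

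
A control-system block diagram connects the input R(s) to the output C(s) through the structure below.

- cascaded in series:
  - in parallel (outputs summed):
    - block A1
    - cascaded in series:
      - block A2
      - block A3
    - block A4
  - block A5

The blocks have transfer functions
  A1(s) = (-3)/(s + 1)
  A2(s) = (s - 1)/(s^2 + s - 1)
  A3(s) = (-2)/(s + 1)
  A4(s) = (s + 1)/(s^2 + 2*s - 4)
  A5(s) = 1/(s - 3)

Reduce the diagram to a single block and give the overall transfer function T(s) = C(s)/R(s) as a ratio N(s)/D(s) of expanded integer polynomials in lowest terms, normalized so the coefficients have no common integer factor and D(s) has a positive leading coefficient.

Reducing step by step:

Step 1: reduce the series chain A2, A3 gives (2 - 2*s)/(s^3 + 2*s^2 - 1)
Step 2: reduce the parallel group A1, (A2*A3), A4 gives (-2*s^4 - 8*s^3 + 9*s^2 + 29*s - 21)/(s^5 + 4*s^4 - 9*s^2 - 2*s + 4)
Step 3: multiply (A1+(A2*A3)+A4), A5 (series), giving the overall T(s)

Answer: (-2*s^4 - 8*s^3 + 9*s^2 + 29*s - 21)/(s^6 + s^5 - 12*s^4 - 9*s^3 + 25*s^2 + 10*s - 12)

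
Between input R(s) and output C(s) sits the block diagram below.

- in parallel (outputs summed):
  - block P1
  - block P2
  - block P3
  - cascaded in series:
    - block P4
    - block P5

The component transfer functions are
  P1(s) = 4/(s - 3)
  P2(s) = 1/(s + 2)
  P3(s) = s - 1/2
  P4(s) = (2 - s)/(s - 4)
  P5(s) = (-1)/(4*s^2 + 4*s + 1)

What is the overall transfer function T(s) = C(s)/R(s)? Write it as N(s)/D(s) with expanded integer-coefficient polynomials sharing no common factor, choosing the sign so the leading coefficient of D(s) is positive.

The answer is (8*s^6 - 36*s^5 + 2*s^4 + 115*s^3 - 171*s^2 - 244*s - 40)/(8*s^5 - 32*s^4 - 54*s^3 + 166*s^2 + 188*s + 48).

Reasoning:
Step 1: reduce the series chain P4, P5 = (s - 2)/(4*s^3 - 12*s^2 - 15*s - 4)
Step 2: reduce the parallel group P1, P2, P3, (P4*P5), which is the overall transfer function T(s) = C(s)/R(s) in lowest terms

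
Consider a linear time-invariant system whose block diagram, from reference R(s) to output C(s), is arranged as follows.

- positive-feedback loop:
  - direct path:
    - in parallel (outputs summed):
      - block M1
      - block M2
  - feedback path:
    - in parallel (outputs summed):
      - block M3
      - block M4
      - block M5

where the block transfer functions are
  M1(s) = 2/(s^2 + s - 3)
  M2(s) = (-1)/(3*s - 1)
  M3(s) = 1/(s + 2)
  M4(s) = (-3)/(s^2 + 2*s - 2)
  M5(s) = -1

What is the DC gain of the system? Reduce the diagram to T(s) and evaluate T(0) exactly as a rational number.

Step 1 - sum the parallel branches M1, M2 -> (-s^2 + 5*s + 1)/(3*s^3 + 2*s^2 - 10*s + 3)
Step 2 - parallel reduction of M3, M4, M5 -> (-s^3 - 3*s^2 - 3*s - 4)/(s^3 + 4*s^2 + 2*s - 4)
Step 3 - collapse the loop ((M1+M2) forward, (M3+M4+M5) return) -> (-s^5 + s^4 + 19*s^3 + 18*s^2 - 18*s - 4)/(3*s^6 + 13*s^5 + 6*s^4 - 32*s^3 - 2*s^2 + 69*s - 8)
That last expression is T(s); at s = 0 only the constant terms survive, so T(0) = -4/(-8) = 1/2.

Answer: 1/2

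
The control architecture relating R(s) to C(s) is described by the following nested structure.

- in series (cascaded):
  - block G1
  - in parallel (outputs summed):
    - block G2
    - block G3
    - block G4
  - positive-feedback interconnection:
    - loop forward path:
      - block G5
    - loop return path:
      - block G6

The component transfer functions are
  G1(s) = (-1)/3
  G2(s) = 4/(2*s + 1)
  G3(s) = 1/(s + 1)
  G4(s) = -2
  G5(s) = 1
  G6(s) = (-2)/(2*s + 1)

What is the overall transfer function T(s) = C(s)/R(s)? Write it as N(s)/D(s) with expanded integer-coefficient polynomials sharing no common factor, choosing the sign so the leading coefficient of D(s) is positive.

Answer: (4*s^2 - 3)/(6*s^2 + 15*s + 9)

Working:
1. combine G2, G3, G4 in parallel, giving (3 - 4*s^2)/(2*s^2 + 3*s + 1)
2. reduce the feedback loop with forward G5 and return G6, giving (2*s + 1)/(2*s + 3)
3. cascade G1, (G2+G3+G4), [G5/(1-G5*G6)]; the result is T(s) itself (integer coefficients, no common factor, positive leading denominator coefficient)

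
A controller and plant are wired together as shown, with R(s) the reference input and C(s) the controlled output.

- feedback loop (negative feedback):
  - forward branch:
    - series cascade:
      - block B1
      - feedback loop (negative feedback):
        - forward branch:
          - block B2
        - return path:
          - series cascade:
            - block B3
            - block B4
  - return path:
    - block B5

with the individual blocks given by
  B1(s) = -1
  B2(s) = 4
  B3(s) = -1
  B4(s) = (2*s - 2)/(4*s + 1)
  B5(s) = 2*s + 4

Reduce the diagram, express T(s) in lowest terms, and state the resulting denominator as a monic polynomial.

The answer is s^2 + 19*s/8 + 7/32.

Reasoning:
Step 1. cascade B3, B4 = (2 - 2*s)/(4*s + 1)
Step 2. collapse the loop (B2 forward, (B3*B4) return) = (-16*s - 4)/(4*s - 9)
Step 3. combine B1, [B2/(1+B2*(B3*B4))] in series = (16*s + 4)/(4*s - 9)
Step 4. reduce the feedback loop with forward (B1*[B2/(1+B2*(B3*B4))]) and return B5 = (16*s + 4)/(32*s^2 + 76*s + 7)
T(s) is the step-4 result (common factors already cancelled). Leading coefficient of the denominator: 32. Divide through by 32 for the monic polynomial.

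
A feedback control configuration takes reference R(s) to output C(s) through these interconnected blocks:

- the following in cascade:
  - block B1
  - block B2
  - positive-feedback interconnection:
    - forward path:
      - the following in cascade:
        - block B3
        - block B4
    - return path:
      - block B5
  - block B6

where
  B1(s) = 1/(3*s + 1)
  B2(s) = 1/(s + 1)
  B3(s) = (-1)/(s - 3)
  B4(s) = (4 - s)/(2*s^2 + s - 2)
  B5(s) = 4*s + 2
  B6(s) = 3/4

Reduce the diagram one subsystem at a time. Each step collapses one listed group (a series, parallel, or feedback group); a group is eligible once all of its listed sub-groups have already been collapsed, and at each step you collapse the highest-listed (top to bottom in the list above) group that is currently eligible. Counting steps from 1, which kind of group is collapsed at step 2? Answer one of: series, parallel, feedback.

(1) combine B3, B4 in series
(2) feedback reduction of (B3*B4), B5
(3) series reduction of B1, B2, [(B3*B4)/(1-(B3*B4)*B5)], B6
Step 2 collapses a feedback group.

Hence the answer: feedback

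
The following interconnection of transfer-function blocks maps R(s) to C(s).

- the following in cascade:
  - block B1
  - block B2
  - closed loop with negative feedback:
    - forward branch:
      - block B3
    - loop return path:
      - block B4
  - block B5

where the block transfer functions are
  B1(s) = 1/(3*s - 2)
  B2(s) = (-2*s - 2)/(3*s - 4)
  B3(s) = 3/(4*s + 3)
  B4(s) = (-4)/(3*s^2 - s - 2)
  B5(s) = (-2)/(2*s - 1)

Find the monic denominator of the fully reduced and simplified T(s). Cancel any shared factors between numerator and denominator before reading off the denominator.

(1) feedback reduction of B3, B4 gives (9*s^2 - 3*s - 6)/(12*s^3 + 5*s^2 - 11*s - 18)
(2) cascade B1, B2, [B3/(1+B3*B4)], B5 gives (36*s^3 + 24*s^2 - 36*s - 24)/(216*s^6 - 450*s^5 - 15*s^4 + 245*s^3 + 396*s^2 - 524*s + 144)
The result of step 2 is T(s) in lowest terms. Its denominator has leading coefficient 216; dividing the denominator through by 216 makes it monic.

Answer: s^6 - 25*s^5/12 - 5*s^4/72 + 245*s^3/216 + 11*s^2/6 - 131*s/54 + 2/3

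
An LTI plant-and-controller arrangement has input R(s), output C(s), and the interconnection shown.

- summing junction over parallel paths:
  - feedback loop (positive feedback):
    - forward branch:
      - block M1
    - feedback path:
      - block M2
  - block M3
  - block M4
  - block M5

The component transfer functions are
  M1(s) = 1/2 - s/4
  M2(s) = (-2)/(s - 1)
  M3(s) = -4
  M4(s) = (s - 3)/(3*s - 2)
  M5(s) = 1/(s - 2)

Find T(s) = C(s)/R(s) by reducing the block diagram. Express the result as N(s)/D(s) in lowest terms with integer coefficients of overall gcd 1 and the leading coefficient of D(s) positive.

1. apply the feedback formula to M1, M2 = (-s^2 + 3*s - 2)/(2*s)
2. parallel reduction of [M1/(1-M1*M2)], M3, M4, M5 - this is the overall T(s), already in the required normalized form

Therefore the answer is (-3*s^4 - 5*s^3 + 26*s^2 + 4*s - 8)/(6*s^3 - 16*s^2 + 8*s).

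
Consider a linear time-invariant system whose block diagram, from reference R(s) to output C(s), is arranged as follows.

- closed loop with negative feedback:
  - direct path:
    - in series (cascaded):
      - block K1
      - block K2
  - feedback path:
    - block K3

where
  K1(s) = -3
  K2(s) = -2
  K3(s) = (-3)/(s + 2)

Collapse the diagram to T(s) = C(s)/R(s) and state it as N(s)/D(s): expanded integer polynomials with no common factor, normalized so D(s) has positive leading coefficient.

Reducing step by step:

[1] combine K1, K2 in series gives 6
[2] reduce the feedback loop with forward (K1*K2) and return K3 - this is the overall T(s), already in the required normalized form

Answer: (6*s + 12)/(s - 16)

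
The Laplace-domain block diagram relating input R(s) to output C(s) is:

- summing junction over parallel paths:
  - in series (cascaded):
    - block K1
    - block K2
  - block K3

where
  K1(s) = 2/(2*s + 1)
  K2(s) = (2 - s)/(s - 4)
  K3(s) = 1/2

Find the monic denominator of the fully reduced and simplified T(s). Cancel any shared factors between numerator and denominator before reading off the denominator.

Step 1. reduce the series chain K1, K2, giving (4 - 2*s)/(2*s^2 - 7*s - 4)
Step 2. add (K1*K2), K3 (parallel), giving (2*s^2 - 11*s + 4)/(4*s^2 - 14*s - 8)
The result of step 2 is T(s) in lowest terms. Its denominator has leading coefficient 4; dividing the denominator through by 4 makes it monic.

Hence the answer: s^2 - 7*s/2 - 2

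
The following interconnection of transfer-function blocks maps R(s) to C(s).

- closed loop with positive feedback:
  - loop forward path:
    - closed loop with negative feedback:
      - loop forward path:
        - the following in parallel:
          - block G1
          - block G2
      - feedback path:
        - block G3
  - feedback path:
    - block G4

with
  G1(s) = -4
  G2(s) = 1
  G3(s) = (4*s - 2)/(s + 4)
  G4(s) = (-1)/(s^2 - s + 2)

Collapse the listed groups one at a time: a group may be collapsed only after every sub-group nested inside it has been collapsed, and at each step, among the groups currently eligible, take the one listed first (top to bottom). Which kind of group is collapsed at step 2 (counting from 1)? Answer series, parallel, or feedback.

Step 1 - reduce the parallel group G1, G2
Step 2 - reduce the feedback loop with forward (G1+G2) and return G3
Step 3 - feedback reduction of [(G1+G2)/(1+(G1+G2)*G3)], G4
The group at step 2 is a feedback group.

Therefore the answer is feedback.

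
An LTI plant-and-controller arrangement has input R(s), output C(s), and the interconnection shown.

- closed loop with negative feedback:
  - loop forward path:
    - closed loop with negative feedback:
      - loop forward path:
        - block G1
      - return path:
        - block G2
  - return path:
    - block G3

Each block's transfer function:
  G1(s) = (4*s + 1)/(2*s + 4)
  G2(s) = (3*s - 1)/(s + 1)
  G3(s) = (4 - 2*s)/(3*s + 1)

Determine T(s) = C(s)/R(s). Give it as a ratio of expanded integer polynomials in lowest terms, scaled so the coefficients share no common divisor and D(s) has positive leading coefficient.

Step 1 - feedback reduction of G1, G2 = (4*s^2 + 5*s + 1)/(14*s^2 + 5*s + 3)
Step 2 - close the feedback loop around [G1/(1+G1*G2)], G3; the result is T(s) itself (integer coefficients, no common factor, positive leading denominator coefficient)

Final answer: (12*s^3 + 19*s^2 + 8*s + 1)/(34*s^3 + 35*s^2 + 32*s + 7)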